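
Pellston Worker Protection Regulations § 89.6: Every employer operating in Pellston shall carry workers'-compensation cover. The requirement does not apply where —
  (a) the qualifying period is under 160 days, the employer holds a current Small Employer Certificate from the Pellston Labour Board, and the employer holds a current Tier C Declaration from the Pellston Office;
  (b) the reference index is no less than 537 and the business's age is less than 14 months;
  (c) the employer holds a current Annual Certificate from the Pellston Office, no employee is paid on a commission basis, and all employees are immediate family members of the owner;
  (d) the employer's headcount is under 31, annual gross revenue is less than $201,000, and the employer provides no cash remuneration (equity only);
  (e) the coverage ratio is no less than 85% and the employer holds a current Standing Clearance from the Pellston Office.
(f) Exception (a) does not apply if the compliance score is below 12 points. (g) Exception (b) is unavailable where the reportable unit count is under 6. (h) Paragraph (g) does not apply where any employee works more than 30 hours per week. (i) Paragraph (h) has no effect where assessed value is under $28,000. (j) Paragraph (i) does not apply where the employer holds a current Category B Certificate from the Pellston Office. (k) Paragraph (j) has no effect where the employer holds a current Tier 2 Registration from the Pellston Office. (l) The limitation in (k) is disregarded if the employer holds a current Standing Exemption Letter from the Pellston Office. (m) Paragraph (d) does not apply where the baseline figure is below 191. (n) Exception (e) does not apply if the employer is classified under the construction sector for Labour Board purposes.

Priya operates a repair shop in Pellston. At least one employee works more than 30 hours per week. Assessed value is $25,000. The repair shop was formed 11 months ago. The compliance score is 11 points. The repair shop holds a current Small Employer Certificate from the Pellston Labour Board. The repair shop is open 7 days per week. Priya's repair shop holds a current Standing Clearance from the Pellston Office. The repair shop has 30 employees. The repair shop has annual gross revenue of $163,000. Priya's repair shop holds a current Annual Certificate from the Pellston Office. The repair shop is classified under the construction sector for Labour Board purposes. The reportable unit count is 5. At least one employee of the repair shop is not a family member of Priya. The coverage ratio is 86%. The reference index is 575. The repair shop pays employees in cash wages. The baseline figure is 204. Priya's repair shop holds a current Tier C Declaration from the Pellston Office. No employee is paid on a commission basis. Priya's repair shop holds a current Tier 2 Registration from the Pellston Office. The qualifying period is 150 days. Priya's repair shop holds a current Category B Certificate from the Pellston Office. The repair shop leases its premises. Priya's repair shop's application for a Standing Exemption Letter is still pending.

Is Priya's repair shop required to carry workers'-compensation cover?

Yes — Priya's repair shop must carry workers'-compensation cover.

Exception (a)'s conditions are all satisfied: the qualifying period is 150 days, under the 160 days limit; a current Small Employer Certificate is held; a current Tier C Declaration is held. Turning to paragraph (f): (f) applies — the compliance score is 11 points, below the 12 points limit. So (a) is unavailable.
Exception (b)'s conditions are all satisfied: the reference index is 575, meeting the 537 threshold; the business's age is 11 months, less than the 14 months limit. But: (g) is triggered — the reportable unit count is 5, under the 6 limit. (h) operates (at least one employee exceeds 30 hours/week), but is overridden by (i): (i) is triggered — assessed value is $25,000, under the $28,000 limit. (j) is triggered (a current Category B Certificate is held), but is overridden by (k): (k) operates against (j): a current Tier 2 Registration is held. (l) is not engaged (there is no Standing Exemption Letter in force), so (k) stands. So (b) is unavailable.
Exception (c) requires that all employees are immediate family members of the owner; but at least one employee is not a family member, so (c) is unavailable.
Exception (d) requires that the employer provides no cash remuneration (equity only); but employees are paid cash wages, so (d) is unavailable.
Exception (e)'s conditions are all satisfied: the coverage ratio is 86%, meeting the 85% threshold; a current Standing Clearance is held. But: (n) operates against (e): the repair shop is classified under the construction sector. Exception (e) does not apply.
No exception displaces § 89.6.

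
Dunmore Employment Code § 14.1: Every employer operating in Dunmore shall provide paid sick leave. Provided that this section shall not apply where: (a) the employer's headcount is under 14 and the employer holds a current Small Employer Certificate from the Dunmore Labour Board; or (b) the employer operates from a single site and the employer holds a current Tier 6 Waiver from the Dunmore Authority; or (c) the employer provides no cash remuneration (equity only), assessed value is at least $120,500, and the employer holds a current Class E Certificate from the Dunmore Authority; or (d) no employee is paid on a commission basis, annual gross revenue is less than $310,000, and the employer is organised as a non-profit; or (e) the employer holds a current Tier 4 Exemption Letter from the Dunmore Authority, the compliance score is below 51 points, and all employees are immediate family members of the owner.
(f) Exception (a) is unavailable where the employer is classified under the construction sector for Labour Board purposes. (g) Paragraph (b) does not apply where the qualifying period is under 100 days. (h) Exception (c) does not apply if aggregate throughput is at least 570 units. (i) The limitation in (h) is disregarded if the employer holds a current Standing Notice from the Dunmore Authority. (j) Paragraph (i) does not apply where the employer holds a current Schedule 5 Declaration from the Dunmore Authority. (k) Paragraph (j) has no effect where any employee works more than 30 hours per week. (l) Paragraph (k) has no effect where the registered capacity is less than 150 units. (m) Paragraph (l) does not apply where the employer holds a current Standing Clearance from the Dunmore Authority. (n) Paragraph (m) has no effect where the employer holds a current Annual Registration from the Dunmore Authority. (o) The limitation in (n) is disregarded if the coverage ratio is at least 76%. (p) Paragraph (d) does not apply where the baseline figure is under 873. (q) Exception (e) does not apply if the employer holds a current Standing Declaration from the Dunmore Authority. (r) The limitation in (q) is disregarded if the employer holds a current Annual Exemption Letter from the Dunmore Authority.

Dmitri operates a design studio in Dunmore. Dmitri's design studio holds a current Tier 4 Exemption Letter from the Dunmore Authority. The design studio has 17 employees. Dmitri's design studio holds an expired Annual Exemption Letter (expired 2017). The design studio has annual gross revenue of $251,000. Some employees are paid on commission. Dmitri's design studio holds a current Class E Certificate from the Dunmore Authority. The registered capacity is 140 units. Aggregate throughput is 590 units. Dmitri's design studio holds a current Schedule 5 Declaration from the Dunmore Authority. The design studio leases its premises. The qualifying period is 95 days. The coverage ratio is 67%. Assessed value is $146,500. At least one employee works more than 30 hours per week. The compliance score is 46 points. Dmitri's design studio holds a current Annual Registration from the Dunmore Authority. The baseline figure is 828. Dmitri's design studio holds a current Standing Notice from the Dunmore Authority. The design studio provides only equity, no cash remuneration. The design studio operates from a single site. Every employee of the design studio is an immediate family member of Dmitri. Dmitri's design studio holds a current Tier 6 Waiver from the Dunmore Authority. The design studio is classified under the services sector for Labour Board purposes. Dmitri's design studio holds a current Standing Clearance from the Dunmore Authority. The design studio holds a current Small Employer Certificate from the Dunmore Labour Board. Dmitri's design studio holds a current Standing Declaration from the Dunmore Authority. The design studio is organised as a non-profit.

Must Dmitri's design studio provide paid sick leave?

Exception (a) requires that the employer's headcount is under 14; but the employer's headcount is 17, not under 14, so (a) is unavailable.
All of (b)'s requirements are met (the employer operates from a single site; a current Tier 6 Waiver is held). Turning to paragraph (g): (g) operates against (b): the qualifying period is 95 days, under the 100 days limit. (b) is therefore removed.
All of (c)'s requirements are met (remuneration is equity-only; assessed value is $146,500, meeting the $120,500 threshold; a current Class E Certificate is held). Turning to paragraphs (h)–(o): (h) operates against (c): aggregate throughput is 590 units, meeting the 570 units threshold. (i) would limit (h) — a current Standing Notice is held — but (j) sets (i) aside: (j) is engaged — a current Schedule 5 Declaration is held. (k) applies (at least one employee exceeds 30 hours/week), but is overridden by (l): (l) operates against (k): the registered capacity is 140 units, less than the 150 units limit. (m) would limit (l) — a current Standing Clearance is held — but (n) sets (m) aside: (n) operates against (m): a current Annual Registration is held. (o) is not triggered (the coverage ratio is 67%, short of 76%), so (n) stands. So (c) is unavailable.
Exception (d) does not apply: some employees are paid on commission.
Exception (e): a current Tier 4 Exemption Letter is held; the compliance score is 46 points, below the 51 points limit; every employee is an immediate family member — every condition holds. Turning to paragraphs (q)–(r): (q) operates against (e): a current Standing Declaration is held. (r), which would lift (q), is not engaged — there is no Annual Exemption Letter in force. So (e) is unavailable.
No exception is made out. Dmitri's design studio falls within the general rule.

Yes — Dmitri's design studio must provide paid sick leave.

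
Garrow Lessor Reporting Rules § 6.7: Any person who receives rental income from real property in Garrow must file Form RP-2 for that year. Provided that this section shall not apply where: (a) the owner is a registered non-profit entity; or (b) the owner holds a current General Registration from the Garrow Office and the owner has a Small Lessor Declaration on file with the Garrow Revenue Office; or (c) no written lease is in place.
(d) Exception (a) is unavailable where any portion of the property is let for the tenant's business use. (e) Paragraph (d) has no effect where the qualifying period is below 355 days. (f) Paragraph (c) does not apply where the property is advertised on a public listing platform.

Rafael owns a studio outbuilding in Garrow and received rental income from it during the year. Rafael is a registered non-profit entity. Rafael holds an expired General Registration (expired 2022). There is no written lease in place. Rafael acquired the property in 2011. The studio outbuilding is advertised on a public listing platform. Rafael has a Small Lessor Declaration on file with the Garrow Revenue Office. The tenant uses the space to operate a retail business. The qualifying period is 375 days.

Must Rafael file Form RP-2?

Exception (a) is satisfied on its face — Rafael is a registered non-profit. But applying paragraphs (d)–(e): (d) operates against (a): the space is let for business use. (e), which would lift (d), is not engaged — the qualifying period is 375 days, not below 355 days. (a) is therefore removed.
Exception (b) fails — there is no General Registration in force.
All of (c)'s requirements are met (there is no written lease). Turning to paragraph (f): (f) applies — the property is publicly advertised. (c) is therefore removed.
Every exception is unavailable, so the rule governs.

Yes — Rafael must file Form RP-2.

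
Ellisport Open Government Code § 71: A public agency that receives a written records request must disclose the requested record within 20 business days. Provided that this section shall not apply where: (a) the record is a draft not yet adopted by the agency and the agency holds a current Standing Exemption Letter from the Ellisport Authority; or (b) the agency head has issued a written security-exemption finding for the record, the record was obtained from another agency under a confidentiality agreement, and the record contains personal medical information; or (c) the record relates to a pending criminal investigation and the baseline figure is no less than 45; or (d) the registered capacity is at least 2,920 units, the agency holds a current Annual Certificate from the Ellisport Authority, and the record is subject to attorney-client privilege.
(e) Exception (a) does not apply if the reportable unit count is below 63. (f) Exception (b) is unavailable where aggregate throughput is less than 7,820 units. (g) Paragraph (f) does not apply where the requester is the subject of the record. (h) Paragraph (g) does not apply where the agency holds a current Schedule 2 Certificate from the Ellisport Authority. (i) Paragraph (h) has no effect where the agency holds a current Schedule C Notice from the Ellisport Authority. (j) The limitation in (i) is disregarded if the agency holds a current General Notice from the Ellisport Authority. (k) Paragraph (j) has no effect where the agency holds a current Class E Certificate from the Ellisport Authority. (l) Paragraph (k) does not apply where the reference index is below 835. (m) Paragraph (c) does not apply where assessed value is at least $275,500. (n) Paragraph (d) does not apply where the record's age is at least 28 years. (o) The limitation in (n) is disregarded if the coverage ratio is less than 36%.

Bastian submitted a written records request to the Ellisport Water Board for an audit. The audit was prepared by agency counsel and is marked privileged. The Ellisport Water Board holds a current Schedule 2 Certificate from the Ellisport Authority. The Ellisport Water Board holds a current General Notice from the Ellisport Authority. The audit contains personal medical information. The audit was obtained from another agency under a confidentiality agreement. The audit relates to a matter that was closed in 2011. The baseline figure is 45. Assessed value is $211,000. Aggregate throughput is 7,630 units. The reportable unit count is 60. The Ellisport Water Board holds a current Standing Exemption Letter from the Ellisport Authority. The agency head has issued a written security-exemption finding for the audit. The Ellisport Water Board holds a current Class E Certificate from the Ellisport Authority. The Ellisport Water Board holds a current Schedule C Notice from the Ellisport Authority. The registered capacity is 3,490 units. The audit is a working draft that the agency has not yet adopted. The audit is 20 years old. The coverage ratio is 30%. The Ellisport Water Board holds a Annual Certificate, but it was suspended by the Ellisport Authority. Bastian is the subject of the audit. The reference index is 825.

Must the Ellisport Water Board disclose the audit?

Yes — the Ellisport Water Board must disclose the audit.

Exception (a) is satisfied on its face — the audit is an unadopted draft; a current Standing Exemption Letter is held. Turning to paragraph (e): (e) operates — the reportable unit count is 60, below the 63 limit. Exception (a) does not apply.
Exception (b): a written security-exemption finding has been issued; the audit was obtained under a confidentiality agreement; the audit contains personal medical information — every condition holds. Turning to paragraphs (f)–(l): (f) operates — aggregate throughput is 7,630 units, less than the 7,820 units limit. (g) operates (Bastian is the subject of the audit), but yields to (h): (h) operates against (g): a current Schedule 2 Certificate is held. (i) would limit (h) — a current Schedule C Notice is held — but (j) sets (i) aside: (j) operates against (i): a current General Notice is held. (k) applies (a current Class E Certificate is held), but is itself disapplied by (l): (l) operates — the reference index is 825, below the 835 limit. So (b) is unavailable.
Exception (c) does not apply: the audit relates to a closed matter.
Exception (d) does not apply: there is no Annual Certificate in force.
No exception displaces § 71.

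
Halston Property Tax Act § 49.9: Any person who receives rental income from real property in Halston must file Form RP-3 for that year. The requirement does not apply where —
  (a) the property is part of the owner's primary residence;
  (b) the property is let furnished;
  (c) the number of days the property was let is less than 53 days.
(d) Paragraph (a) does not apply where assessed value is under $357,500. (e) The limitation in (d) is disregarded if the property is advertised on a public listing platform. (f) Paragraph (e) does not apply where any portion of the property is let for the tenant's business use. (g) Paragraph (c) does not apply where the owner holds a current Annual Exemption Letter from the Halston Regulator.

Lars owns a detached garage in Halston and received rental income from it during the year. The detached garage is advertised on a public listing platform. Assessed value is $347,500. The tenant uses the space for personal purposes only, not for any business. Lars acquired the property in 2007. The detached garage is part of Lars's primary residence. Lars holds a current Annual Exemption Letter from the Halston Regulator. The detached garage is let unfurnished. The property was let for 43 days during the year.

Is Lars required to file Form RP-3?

Exception (a): the detached garage is part of the primary residence — every condition holds. Considering the limiting provisions: (d) would limit (a) — assessed value is $347,500, under the $357,500 limit — but (e) sets (d) aside: (e) applies — the property is publicly advertised. (f) does not operate here (the space is used for personal purposes only), so (e) stands. Exception (a) stands.
Exception (b) fails — the property is let unfurnished.
Exception (c): the number of days the property was let is 43 days, less than the 53 days limit — every condition holds. Turning to paragraph (g): (g) is engaged — a current Annual Exemption Letter is held. So (c) is unavailable.

No — exception (a) applies; Lars is not required to file Form RP-3.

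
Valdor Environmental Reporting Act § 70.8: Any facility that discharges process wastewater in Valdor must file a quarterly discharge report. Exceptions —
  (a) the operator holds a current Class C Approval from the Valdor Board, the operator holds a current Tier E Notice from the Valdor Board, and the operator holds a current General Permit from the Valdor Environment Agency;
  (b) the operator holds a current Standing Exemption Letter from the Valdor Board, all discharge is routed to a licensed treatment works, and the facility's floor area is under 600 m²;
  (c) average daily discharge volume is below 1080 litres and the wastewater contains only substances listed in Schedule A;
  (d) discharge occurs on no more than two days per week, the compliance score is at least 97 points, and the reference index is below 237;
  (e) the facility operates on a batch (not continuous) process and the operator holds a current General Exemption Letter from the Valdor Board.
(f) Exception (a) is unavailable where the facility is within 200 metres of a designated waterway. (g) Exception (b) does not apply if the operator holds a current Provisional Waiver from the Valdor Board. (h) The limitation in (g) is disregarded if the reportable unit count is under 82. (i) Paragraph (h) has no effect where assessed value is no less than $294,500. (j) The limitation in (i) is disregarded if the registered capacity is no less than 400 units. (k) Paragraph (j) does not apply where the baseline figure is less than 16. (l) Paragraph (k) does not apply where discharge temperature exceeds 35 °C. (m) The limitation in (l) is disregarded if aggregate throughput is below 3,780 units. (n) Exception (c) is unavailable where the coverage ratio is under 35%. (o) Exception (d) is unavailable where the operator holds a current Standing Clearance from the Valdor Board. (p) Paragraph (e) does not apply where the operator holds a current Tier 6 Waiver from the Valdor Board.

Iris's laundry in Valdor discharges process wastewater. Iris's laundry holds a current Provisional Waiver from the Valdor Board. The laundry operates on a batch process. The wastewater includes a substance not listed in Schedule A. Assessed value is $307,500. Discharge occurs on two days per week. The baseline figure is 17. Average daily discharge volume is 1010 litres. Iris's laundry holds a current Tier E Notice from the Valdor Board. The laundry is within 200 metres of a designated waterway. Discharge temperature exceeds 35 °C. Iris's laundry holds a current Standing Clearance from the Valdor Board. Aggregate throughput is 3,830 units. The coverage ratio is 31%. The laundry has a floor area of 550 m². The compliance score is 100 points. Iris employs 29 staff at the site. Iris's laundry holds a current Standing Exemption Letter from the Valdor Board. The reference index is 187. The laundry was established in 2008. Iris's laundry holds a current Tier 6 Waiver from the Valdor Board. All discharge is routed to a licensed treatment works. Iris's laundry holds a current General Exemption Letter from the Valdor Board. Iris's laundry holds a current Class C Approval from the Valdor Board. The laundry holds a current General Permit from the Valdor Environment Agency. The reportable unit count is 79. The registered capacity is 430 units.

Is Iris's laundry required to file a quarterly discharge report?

All of (a)'s requirements are met (a current Class C Approval is held; a current Tier E Notice is held; a current General Permit is held). But applying paragraph (f): (f) applies — the laundry is within 200 m of a designated waterway. (a) is therefore removed.
Exception (b): a current Standing Exemption Letter is held; discharge is routed to a licensed treatment works; the facility's floor area is 550 m², under the 600 m² limit — every condition holds. Considering the limiting provisions: (g) would limit (b) — a current Provisional Waiver is held — but (h) sets (g) aside: (h) operates against (g): the reportable unit count is 79, under the 82 limit. (i) is engaged (assessed value is $307,500, meeting the $294,500 threshold), but is set aside by (j): (j) applies — the registered capacity is 430 units, meeting the 400 units threshold. (k), which would lift (j), is inapplicable — the baseline figure is 17, not less than 16. Exception (b) stands.
Exception (c) requires that the wastewater contains only substances listed in Schedule A; but the wastewater includes a non-Schedule-A substance, so (c) is unavailable.
Exception (d)'s conditions are all satisfied: discharge occurs on no more than two days per week; the compliance score is 100 points, meeting the 97 points threshold; the reference index is 187, below the 237 limit. But: (o) operates against (d): a current Standing Clearance is held. (d) is therefore removed.
Exception (e)'s conditions are all satisfied: the facility operates on a batch process; a current General Exemption Letter is held. But applying paragraph (p): (p) operates against (e): a current Tier 6 Waiver is held. (e) is therefore removed.

No — exception (b) applies; Iris's laundry is not required to file a quarterly discharge report.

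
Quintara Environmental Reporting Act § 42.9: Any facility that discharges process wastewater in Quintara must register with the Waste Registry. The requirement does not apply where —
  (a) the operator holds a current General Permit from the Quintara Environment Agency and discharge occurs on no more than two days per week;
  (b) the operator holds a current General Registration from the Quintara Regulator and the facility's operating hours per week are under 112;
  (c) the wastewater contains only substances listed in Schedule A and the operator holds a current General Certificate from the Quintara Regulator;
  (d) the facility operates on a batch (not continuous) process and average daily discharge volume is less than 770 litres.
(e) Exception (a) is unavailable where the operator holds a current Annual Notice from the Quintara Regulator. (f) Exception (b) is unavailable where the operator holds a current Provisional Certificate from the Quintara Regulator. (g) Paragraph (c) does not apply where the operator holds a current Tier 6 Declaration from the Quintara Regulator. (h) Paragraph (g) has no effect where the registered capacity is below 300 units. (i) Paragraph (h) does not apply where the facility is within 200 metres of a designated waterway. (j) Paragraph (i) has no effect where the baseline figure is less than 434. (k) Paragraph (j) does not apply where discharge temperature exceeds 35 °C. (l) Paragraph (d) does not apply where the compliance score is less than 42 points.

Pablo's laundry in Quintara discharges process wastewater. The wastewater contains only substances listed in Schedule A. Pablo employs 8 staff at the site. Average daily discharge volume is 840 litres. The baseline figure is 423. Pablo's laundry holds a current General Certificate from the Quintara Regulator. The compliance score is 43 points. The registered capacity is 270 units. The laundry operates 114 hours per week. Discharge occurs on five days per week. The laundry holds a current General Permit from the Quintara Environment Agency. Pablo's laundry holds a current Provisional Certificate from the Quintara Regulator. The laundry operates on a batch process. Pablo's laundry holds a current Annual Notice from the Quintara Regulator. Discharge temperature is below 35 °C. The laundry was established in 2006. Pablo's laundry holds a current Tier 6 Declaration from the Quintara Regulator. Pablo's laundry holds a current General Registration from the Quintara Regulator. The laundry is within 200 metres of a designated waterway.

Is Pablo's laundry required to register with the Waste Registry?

No — exception (c) applies; Pablo's laundry is not required to register with the Waste Registry.

Exception (a) requires that discharge occurs on no more than two days per week; but discharge occurs on five days per week, so (a) is unavailable.
Exception (b) requires that the facility's operating hours per week are under 112; but the facility's operating hours per week are 114, not under 112, so (b) is unavailable.
All of (c)'s requirements are met (the wastewater is Schedule-A-only; a current General Certificate is held). Applying paragraphs (g)–(k): (g) would limit (c) — a current Tier 6 Declaration is held — but (h) sets (g) aside: (h) is triggered — the registered capacity is 270 units, below the 300 units limit. (i) would limit (h) — the laundry is within 200 m of a designated waterway — but (j) sets (i) aside: (j) is engaged — the baseline figure is 423, less than the 434 limit. (k), which would lift (j), is not engaged — discharge temperature is below 35 °C. (c) remains available.
Exception (d) does not apply: average daily discharge volume is 840 litres, not less than 770 litres.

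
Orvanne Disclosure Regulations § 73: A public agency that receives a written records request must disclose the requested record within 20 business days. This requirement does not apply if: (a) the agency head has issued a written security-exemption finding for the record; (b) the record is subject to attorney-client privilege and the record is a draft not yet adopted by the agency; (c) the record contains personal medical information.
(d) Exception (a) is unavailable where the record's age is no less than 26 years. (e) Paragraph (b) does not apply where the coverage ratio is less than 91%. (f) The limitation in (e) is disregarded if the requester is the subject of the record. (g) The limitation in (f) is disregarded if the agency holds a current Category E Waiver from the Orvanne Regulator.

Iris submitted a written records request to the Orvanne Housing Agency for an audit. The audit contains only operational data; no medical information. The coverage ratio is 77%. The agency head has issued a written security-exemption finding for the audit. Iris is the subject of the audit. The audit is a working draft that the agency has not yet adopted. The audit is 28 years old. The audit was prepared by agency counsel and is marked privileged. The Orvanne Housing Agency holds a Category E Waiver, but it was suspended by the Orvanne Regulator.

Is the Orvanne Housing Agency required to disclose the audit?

Exception (a): a written security-exemption finding has been issued — every condition holds. But applying paragraph (d): (d) operates against (a): the record's age is 28 years, meeting the 26 years threshold. Exception (a) does not apply.
Exception (b) is satisfied on its face — the audit is privileged; the audit is an unadopted draft. As to paragraphs (e)–(g): (e) would limit (b) — the coverage ratio is 77%, less than the 91% limit — but (f) sets (e) aside: (f) operates against (e): Iris is the subject of the audit. (g), which would lift (f), is not triggered — the Category E Waiver is not current. (b) remains available.
Exception (c) requires that the record contains personal medical information; but the audit contains only operational data, so (c) is unavailable.

No — exception (b) applies; the Orvanne Housing Agency is not required to disclose the audit.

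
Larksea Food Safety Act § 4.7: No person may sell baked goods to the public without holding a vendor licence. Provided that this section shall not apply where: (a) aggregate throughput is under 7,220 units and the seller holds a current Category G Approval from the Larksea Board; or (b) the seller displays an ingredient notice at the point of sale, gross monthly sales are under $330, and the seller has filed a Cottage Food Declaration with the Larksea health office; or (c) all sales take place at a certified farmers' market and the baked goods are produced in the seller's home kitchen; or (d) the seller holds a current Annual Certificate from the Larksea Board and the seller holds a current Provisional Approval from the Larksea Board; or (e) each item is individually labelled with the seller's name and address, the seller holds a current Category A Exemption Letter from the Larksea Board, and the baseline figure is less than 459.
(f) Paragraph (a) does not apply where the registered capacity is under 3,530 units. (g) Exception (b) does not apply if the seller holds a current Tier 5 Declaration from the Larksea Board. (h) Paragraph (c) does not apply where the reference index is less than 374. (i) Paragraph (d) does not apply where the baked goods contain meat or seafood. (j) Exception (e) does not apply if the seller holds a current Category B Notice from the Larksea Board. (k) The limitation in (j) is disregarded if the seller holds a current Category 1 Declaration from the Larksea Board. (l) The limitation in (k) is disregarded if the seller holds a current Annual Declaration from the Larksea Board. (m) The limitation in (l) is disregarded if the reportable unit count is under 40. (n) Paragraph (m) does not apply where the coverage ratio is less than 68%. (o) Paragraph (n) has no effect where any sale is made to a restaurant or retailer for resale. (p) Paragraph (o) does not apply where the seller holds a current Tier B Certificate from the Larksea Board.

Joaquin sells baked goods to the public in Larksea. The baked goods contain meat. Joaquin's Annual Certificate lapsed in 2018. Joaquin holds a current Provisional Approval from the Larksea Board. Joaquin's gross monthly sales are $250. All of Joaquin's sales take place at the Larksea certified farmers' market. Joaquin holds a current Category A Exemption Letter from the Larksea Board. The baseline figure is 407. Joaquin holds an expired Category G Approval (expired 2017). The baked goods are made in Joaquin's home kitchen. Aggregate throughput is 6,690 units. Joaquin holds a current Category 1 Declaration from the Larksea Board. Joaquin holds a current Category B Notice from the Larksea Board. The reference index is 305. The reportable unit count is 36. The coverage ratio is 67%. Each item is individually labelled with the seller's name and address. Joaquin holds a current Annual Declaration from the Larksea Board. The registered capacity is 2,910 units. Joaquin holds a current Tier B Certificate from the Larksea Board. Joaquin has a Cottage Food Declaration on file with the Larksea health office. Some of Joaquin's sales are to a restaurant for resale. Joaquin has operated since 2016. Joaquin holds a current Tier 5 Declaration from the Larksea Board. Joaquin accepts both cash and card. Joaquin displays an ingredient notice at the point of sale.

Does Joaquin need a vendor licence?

Exception (a) does not apply: there is no Category G Approval in force.
Exception (b): an ingredient notice is displayed; gross monthly sales are $250, under the $330 limit; a Cottage Food Declaration is on file — every condition holds. Turning to paragraph (g): (g) operates against (b): a current Tier 5 Declaration is held. So (b) is unavailable.
Exception (c)'s conditions are all satisfied: all sales are at a certified farmers' market; the baked goods are home-kitchen produced. Turning to paragraph (h): (h) operates against (c): the reference index is 305, less than the 374 limit. (c) is therefore removed.
Exception (d) does not apply: there is no Annual Certificate in force.
Exception (e): items are individually labelled; a current Category A Exemption Letter is held; the baseline figure is 407, less than the 459 limit — every condition holds. But: (j) operates against (e): a current Category B Notice is held. (k) applies (a current Category 1 Declaration is held), but is displaced by (l): (l) is triggered — a current Annual Declaration is held. (m) would limit (l) — the reportable unit count is 36, under the 40 limit — but (n) sets (m) aside: (n) operates against (m): the coverage ratio is 67%, less than the 68% limit. (o) operates (some sales are to a restaurant for resale), but yields to (p): (p) operates — a current Tier B Certificate is held. (e) is therefore removed.
None of the exceptions is available; § 4.7 applies in full.

Yes — Joaquin must hold a vendor licence.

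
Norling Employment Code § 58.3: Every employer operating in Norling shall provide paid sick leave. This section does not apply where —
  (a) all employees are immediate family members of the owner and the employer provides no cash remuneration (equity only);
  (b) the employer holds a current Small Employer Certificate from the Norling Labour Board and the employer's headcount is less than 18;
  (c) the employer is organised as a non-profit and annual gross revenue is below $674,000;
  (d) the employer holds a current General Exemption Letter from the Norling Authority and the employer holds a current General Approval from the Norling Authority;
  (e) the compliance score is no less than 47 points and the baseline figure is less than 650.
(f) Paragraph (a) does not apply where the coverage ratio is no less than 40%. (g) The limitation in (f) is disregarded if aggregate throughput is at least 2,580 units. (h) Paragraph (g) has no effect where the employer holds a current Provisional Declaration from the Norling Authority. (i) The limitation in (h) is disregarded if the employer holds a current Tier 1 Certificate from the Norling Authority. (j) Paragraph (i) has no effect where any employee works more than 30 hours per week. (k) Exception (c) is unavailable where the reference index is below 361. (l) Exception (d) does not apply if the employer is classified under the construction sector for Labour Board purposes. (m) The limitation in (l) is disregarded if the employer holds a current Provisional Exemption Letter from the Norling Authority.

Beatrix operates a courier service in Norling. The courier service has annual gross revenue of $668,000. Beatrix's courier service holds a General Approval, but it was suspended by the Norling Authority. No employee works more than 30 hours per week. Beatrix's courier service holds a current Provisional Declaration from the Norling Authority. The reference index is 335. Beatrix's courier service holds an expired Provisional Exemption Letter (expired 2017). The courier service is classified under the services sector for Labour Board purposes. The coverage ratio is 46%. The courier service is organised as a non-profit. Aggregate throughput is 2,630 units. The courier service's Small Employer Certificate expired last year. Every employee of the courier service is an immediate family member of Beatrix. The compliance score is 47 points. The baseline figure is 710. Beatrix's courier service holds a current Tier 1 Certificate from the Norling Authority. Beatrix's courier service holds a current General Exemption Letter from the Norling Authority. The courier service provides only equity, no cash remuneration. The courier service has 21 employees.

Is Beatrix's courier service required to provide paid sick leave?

Exception (a) is satisfied on its face — every employee is an immediate family member; remuneration is equity-only. As to paragraphs (f)–(j): (f) would limit (a) — the coverage ratio is 46%, meeting the 40% threshold — but (g) sets (f) aside: (g) applies — aggregate throughput is 2,630 units, meeting the 2,580 units threshold. (h) would limit (g) — a current Provisional Declaration is held — but (i) sets (h) aside: (i) applies — a current Tier 1 Certificate is held. (j), which would lift (i), is inapplicable — no employee exceeds 30 hours/week. So (a) applies.
Exception (b) fails — the Small Employer Certificate has expired.
Exception (c): the employer is a non-profit; annual gross revenue is $668,000, below the $674,000 limit — every condition holds. But applying paragraph (k): (k) operates against (c): the reference index is 335, below the 361 limit. So (c) is unavailable.
Exception (d) does not apply: the General Approval is not current.
Exception (e) fails — the baseline figure is 710, not less than 650.

No — exception (a) applies; Beatrix's courier service is not required to provide paid sick leave.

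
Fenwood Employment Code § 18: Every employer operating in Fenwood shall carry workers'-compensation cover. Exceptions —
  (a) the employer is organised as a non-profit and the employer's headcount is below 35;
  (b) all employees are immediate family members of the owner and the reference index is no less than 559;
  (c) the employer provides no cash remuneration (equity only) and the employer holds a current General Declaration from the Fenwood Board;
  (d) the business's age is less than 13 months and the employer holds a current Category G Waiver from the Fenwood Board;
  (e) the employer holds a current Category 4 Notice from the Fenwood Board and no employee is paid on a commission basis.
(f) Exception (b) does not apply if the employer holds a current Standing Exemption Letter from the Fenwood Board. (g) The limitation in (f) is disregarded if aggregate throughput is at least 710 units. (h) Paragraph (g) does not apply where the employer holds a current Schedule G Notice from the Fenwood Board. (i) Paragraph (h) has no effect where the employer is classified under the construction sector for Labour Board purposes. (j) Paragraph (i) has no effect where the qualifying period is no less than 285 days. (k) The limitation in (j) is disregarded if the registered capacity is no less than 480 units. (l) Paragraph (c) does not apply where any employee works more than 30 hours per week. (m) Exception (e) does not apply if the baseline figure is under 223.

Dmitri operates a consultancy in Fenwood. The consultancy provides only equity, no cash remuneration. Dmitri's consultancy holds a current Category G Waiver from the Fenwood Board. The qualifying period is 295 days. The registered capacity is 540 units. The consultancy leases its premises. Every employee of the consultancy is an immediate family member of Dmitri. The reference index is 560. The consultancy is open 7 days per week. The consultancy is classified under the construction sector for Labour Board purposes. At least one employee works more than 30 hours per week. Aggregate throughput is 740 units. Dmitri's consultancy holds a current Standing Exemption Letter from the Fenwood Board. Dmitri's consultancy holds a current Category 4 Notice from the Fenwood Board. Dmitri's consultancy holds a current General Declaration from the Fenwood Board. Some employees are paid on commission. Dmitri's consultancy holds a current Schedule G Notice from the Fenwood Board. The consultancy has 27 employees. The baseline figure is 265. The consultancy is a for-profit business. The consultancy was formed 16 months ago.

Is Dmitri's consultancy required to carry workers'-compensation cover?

No — exception (b) applies; Dmitri's consultancy is not required to carry workers'-compensation cover.

Exception (a) requires that the employer is organised as a non-profit; but the employer is for-profit, so (a) is unavailable.
Exception (b): every employee is an immediate family member; the reference index is 560, meeting the 559 threshold — every condition holds. Under paragraphs (f)–(k): (f) is engaged (a current Standing Exemption Letter is held), but yields to (g): (g) operates — aggregate throughput is 740 units, meeting the 710 units threshold. (h) applies (a current Schedule G Notice is held), but is displaced by (i): (i) operates against (h): the consultancy is classified under the construction sector. (j) would limit (i) — the qualifying period is 295 days, meeting the 285 days threshold — but (k) sets (j) aside: (k) operates against (j): the registered capacity is 540 units, meeting the 480 units threshold. Exception (b) stands.
Exception (c): remuneration is equity-only; a current General Declaration is held — every condition holds. But: (l) operates against (c): at least one employee exceeds 30 hours/week. (c) is therefore removed.
Exception (d) requires that the business's age is less than 13 months; but the business's age is 16 months, not less than 13 months, so (d) is unavailable.
Exception (e) does not apply: some employees are paid on commission.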